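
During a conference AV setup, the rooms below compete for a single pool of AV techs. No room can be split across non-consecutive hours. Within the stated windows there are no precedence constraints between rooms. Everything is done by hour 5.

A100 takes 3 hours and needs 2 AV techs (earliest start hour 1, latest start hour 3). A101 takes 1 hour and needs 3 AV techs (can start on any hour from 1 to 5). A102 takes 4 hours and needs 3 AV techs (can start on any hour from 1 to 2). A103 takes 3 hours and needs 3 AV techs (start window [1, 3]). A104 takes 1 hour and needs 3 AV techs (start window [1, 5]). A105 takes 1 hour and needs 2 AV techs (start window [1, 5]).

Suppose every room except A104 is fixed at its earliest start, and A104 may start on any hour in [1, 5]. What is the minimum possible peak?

A104@1: h1:16  h2:8  h3:8  h4:3  h5:0 → peak 16
A104@2: h1:13  h2:11  h3:8  h4:3  h5:0 → peak 13
A104@3: h1:13  h2:8  h3:11  h4:3  h5:0 → peak 13
A104@4: h1:13  h2:8  h3:8  h4:6  h5:0 → peak 13
A104@5: h1:13  h2:8  h3:8  h4:3  h5:3 → peak 13
Best is A104@2, peak 13.

13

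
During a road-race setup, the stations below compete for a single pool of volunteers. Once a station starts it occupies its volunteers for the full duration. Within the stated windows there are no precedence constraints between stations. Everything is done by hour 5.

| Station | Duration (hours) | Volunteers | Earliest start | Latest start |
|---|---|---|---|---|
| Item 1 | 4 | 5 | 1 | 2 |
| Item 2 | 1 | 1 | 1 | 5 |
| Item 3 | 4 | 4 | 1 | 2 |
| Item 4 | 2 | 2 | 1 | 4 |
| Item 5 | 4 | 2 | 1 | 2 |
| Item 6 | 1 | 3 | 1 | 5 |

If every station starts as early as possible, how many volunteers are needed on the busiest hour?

17

Early-start schedule: Item 1@1, Item 2@1, Item 3@1, Item 4@1, Item 5@1, Item 6@1.
Load per hour: hour 1: 17, hour 2: 13, hour 3: 11, hour 4: 11, hour 5: 0.
Peak is 17.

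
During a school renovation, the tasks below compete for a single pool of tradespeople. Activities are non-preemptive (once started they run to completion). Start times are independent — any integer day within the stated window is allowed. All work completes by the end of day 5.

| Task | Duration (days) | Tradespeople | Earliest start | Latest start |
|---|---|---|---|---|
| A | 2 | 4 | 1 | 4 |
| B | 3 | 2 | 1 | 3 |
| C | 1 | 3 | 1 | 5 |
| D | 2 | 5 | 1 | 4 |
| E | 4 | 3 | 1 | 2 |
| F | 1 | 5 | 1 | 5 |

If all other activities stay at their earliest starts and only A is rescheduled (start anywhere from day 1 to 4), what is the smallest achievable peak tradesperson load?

A@1: d1:22  d2:14  d3:5  d4:3  d5:0 → peak 22
A@2: d1:18  d2:14  d3:9  d4:3  d5:0 → peak 18
A@3: d1:18  d2:10  d3:9  d4:7  d5:0 → peak 18
A@4: d1:18  d2:10  d3:5  d4:7  d5:4 → peak 18
Best is A@2, peak 18.

18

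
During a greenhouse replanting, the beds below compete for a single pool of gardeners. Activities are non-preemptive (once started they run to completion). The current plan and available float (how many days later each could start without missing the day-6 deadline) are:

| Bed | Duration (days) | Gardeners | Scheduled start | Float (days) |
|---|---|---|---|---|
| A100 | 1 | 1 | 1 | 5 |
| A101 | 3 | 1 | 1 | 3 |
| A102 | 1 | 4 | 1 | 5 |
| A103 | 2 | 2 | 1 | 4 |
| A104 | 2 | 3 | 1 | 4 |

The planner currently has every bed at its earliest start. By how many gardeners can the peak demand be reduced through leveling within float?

7

Early-start peak: d1:11  d2:6  d3:1  d4:0  d5:0  d6:0 ⇒ 11.
Leveled (A100@1, A101@1, A102@4, A103@1, A104@5): d1:4  d2:3  d3:1  d4:4  d5:3  d6:3 ⇒ 4.
Reduction 11 − 4 = 7.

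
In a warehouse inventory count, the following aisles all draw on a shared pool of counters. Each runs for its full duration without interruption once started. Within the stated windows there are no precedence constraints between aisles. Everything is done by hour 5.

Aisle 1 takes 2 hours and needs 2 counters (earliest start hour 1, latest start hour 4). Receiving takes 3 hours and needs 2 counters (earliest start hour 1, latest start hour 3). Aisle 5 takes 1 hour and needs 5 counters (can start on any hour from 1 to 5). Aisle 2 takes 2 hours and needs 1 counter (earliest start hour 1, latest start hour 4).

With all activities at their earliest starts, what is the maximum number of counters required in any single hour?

10

Early-start schedule: Aisle 1@1, Receiving@1, Aisle 5@1, Aisle 2@1.
Load per hour: hour 1: 10, hour 2: 5, hour 3: 2, hour 4: 0, hour 5: 0.
Peak is 10.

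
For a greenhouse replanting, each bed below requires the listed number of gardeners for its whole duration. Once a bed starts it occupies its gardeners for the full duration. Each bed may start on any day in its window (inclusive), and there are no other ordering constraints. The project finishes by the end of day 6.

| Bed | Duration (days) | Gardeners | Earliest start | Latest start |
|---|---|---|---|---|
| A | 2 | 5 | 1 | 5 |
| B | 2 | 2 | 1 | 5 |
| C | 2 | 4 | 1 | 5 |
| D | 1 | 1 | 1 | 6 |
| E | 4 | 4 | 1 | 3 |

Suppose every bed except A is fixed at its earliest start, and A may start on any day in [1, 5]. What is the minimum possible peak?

11

A@1: d1:16  d2:15  d3:4  d4:4  d5:0  d6:0 → peak 16
A@2: d1:11  d2:15  d3:9  d4:4  d5:0  d6:0 → peak 15
A@3: d1:11  d2:10  d3:9  d4:9  d5:0  d6:0 → peak 11
A@4: d1:11  d2:10  d3:4  d4:9  d5:5  d6:0 → peak 11
A@5: d1:11  d2:10  d3:4  d4:4  d5:5  d6:5 → peak 11
Best is A@3, peak 11.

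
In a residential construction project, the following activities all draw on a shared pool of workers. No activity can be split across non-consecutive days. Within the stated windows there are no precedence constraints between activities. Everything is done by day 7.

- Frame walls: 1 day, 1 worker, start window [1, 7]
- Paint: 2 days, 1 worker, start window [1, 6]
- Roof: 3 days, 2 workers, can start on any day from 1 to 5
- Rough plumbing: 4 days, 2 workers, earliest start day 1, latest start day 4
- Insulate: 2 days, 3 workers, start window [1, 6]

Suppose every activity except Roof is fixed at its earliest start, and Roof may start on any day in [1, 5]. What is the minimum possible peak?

7

Roof@1: d1:9  d2:8  d3:4  d4:2  d5:0  d6:0  d7:0 → peak 9
Roof@2: d1:7  d2:8  d3:4  d4:4  d5:0  d6:0  d7:0 → peak 8
Roof@3: d1:7  d2:6  d3:4  d4:4  d5:2  d6:0  d7:0 → peak 7
Roof@4: d1:7  d2:6  d3:2  d4:4  d5:2  d6:2  d7:0 → peak 7
Roof@5: d1:7  d2:6  d3:2  d4:2  d5:2  d6:2  d7:2 → peak 7
Best is Roof@3, peak 7.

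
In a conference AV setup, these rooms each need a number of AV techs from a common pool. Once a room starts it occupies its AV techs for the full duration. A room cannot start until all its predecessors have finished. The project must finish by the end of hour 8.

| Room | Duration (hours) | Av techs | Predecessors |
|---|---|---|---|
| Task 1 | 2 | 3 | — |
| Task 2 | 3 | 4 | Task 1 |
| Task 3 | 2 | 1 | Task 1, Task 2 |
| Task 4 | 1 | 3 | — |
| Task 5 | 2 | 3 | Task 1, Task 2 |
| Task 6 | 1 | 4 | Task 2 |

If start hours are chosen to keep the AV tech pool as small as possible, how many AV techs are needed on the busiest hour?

6

Early-start (Task 1@1, Task 2@3, Task 3@6, Task 4@1, Task 5@6, Task 6@6) gives peak 8: h1:6  h2:3  h3:4  h4:4  h5:4  h6:8  h7:4  h8:0.
Shift Task 6→8.
Schedule Task 1@1, Task 2@3, Task 3@6, Task 4@1, Task 5@6, Task 6@8: h1:6  h2:3  h3:4  h4:4  h5:4  h6:4  h7:4  h8:4 — peak 6.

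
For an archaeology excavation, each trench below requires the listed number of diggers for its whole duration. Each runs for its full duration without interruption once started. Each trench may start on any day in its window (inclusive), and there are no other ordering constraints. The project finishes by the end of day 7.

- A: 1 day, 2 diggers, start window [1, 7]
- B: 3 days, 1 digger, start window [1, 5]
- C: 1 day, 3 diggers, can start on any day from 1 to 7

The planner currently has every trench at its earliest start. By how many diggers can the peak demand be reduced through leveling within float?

3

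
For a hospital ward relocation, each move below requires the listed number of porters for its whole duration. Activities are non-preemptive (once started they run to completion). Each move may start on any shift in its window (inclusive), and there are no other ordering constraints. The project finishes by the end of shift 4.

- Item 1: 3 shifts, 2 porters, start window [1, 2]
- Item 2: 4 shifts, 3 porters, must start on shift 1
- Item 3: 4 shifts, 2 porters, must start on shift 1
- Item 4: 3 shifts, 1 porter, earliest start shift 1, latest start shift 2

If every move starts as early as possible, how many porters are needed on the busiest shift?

Early-start schedule: Item 1@1, Item 2@1, Item 3@1, Item 4@1.
Load per shift: shift 1: 8, shift 2: 8, shift 3: 8, shift 4: 5.
Peak is 8.

8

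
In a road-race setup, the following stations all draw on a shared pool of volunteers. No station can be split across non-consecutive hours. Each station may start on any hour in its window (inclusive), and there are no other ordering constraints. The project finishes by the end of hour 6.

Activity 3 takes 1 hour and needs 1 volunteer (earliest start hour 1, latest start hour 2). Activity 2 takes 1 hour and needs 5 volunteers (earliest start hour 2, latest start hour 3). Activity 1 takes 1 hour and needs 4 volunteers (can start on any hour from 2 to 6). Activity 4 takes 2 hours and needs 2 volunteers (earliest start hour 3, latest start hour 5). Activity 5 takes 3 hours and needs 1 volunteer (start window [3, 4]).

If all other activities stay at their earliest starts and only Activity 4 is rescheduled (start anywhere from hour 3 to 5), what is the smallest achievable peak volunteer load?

Activity 4@3: h1:1  h2:9  h3:3  h4:3  h5:1  h6:0 → peak 9
Activity 4@4: h1:1  h2:9  h3:1  h4:3  h5:3  h6:0 → peak 9
Activity 4@5: h1:1  h2:9  h3:1  h4:1  h5:3  h6:2 → peak 9
Best is Activity 4@3, peak 9.

9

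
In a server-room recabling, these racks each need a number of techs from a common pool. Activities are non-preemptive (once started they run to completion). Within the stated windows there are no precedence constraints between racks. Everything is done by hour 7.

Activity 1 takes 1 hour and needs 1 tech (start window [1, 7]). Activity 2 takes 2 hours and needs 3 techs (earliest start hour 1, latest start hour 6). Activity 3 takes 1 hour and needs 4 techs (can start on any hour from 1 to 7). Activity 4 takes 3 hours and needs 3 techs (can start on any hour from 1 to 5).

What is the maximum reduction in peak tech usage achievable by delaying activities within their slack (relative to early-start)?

Early-start peak: h1:11  h2:6  h3:3  h4:0  h5:0  h6:0  h7:0 ⇒ 11.
Leveled (Activity 1@1, Activity 2@1, Activity 3@3, Activity 4@4): h1:4  h2:3  h3:4  h4:3  h5:3  h6:3  h7:0 ⇒ 4.
Reduction 11 − 4 = 7.

7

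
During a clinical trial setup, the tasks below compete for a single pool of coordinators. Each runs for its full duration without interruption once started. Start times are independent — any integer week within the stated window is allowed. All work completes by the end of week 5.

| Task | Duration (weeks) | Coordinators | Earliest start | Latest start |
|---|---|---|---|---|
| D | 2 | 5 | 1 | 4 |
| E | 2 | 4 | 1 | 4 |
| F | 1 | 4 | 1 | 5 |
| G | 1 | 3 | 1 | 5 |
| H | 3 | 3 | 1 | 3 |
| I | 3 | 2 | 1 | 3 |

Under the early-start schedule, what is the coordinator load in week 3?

5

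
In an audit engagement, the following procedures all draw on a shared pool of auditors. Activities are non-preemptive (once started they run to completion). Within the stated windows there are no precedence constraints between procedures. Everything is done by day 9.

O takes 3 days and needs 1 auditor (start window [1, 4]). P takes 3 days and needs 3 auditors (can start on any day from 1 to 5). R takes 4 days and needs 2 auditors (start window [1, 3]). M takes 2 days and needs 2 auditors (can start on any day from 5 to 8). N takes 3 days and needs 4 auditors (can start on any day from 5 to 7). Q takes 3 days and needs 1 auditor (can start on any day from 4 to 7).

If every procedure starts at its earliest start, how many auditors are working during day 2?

At early start, day 2 has: O, P, R.
Demand: 1 + 3 + 2 = 6.

6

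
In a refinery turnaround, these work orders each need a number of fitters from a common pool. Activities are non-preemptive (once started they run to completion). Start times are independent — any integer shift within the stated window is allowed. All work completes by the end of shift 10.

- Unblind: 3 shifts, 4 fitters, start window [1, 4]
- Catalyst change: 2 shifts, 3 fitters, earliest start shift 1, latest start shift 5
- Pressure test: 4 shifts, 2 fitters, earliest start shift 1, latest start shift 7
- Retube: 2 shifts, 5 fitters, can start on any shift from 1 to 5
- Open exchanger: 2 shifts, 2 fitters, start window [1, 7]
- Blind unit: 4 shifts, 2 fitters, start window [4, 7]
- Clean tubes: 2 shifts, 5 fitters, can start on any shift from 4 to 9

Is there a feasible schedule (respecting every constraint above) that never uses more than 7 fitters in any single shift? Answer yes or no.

Schedule Unblind@1, Catalyst change@1, Pressure test@3, Retube@4, Open exchanger@6, Blind unit@6, Clean tubes@8: s1:7  s2:7  s3:6  s4:7  s5:7  s6:6  s7:4  s8:7  s9:7  s10:0 — peak 7 ≤ 7.

yes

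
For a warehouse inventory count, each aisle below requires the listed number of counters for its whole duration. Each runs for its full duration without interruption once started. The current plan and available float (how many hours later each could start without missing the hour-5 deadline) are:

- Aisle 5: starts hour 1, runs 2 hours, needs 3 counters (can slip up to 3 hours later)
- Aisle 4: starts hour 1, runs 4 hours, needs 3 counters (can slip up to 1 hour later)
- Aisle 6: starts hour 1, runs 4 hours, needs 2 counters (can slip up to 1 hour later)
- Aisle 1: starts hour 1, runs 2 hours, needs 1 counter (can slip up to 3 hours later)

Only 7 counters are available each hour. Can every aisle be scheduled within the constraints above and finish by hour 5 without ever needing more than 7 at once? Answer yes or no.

no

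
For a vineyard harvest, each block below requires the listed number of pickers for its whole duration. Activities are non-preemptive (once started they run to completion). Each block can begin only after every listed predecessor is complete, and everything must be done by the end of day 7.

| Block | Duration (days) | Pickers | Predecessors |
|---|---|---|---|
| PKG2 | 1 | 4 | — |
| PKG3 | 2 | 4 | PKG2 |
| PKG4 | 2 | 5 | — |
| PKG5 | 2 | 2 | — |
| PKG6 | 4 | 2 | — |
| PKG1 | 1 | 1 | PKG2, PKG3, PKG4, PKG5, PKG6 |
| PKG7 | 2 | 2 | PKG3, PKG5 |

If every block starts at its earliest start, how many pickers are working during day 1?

At early start, day 1 has: PKG2, PKG4, PKG5, PKG6.
Demand: 4 + 5 + 2 + 2 = 13.

13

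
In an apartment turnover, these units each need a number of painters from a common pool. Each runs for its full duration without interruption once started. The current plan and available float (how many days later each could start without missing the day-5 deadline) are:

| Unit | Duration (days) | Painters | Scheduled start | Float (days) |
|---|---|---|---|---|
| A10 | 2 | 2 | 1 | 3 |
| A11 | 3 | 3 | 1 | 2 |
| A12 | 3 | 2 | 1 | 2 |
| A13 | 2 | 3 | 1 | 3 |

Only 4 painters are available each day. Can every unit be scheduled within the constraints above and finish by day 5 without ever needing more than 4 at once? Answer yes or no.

no

Total painter-days = 25; over 5 days the average is 25/5 > 4, so some day must exceed 4.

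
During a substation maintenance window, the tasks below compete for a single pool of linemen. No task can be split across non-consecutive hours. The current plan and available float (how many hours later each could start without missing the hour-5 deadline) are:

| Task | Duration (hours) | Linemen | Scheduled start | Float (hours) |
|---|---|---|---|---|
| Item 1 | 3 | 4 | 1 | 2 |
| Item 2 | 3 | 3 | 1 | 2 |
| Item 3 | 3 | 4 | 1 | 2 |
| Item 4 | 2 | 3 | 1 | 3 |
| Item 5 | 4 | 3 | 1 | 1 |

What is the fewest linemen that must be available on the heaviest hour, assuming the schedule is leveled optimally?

Early-start (Item 1@1, Item 2@1, Item 3@1, Item 4@1, Item 5@1) gives peak 17: h1:17  h2:17  h3:14  h4:3  h5:0.
Shift Item 4→4.
Schedule Item 1@1, Item 2@1, Item 3@1, Item 4@4, Item 5@1: h1:14  h2:14  h3:14  h4:6  h5:3 — peak 14.

14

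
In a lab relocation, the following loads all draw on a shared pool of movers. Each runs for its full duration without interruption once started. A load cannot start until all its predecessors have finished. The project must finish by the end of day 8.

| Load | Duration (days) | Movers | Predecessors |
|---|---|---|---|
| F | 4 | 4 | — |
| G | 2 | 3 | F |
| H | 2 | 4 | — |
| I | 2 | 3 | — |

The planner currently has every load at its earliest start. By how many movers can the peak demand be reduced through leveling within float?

Early-start peak: d1:11  d2:11  d3:4  d4:4  d5:3  d6:3  d7:0  d8:0 ⇒ 11.
Leveled (F@1, G@5, H@7, I@5): d1:4  d2:4  d3:4  d4:4  d5:6  d6:6  d7:4  d8:4 ⇒ 6.
Reduction 11 − 6 = 5.

5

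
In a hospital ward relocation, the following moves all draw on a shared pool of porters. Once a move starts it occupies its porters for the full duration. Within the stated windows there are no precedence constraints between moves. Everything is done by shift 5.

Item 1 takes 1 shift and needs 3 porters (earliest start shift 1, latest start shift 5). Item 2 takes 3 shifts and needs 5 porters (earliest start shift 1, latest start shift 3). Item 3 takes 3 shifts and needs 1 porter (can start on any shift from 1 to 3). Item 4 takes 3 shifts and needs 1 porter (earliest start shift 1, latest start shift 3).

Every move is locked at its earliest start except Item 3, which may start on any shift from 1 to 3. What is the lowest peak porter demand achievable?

Item 3@1: s1:10  s2:7  s3:7  s4:0  s5:0 → peak 10
Item 3@2: s1:9  s2:7  s3:7  s4:1  s5:0 → peak 9
Item 3@3: s1:9  s2:6  s3:7  s4:1  s5:1 → peak 9
Best is Item 3@2, peak 9.

9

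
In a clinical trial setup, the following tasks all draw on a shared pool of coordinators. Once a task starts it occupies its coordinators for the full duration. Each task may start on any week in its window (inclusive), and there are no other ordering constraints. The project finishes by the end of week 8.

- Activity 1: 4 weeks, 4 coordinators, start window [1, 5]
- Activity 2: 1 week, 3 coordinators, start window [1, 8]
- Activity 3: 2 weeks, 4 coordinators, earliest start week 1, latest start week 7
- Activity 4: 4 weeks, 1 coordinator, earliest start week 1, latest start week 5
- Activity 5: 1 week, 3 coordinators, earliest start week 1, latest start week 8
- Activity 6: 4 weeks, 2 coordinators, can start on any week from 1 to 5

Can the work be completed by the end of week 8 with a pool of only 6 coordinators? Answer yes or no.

yes

Schedule Activity 1@1, Activity 2@5, Activity 3@6, Activity 4@1, Activity 5@8, Activity 6@5: w1:5  w2:5  w3:5  w4:5  w5:5  w6:6  w7:6  w8:5 — peak 6 ≤ 6.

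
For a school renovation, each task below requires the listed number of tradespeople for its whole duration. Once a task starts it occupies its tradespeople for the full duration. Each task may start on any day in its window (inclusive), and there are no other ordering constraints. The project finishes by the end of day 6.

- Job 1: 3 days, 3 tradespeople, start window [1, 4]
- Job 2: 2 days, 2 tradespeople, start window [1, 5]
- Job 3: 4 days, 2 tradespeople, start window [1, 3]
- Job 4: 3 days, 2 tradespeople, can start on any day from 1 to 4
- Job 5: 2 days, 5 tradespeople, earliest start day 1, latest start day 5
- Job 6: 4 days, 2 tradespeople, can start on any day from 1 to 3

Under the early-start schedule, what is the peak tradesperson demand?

Early-start schedule: Job 1@1, Job 2@1, Job 3@1, Job 4@1, Job 5@1, Job 6@1.
Load per day: day 1: 16, day 2: 16, day 3: 9, day 4: 4, day 5: 0, day 6: 0.
Peak is 16.

16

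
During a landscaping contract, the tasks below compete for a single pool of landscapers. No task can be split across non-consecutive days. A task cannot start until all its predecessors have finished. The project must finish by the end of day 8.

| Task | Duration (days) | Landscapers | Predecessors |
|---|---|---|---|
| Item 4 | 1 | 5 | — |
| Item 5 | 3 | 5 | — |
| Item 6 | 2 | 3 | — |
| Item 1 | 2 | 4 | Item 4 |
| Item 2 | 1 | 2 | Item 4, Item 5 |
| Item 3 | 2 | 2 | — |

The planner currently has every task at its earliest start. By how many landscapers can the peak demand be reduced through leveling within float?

Early-start peak: d1:15  d2:14  d3:9  d4:2  d5:0  d6:0  d7:0  d8:0 ⇒ 15.
Leveled (Item 4@1, Item 5@2, Item 6@5, Item 1@7, Item 2@5, Item 3@6): d1:5  d2:5  d3:5  d4:5  d5:5  d6:5  d7:6  d8:4 ⇒ 6.
Reduction 15 − 6 = 9.

9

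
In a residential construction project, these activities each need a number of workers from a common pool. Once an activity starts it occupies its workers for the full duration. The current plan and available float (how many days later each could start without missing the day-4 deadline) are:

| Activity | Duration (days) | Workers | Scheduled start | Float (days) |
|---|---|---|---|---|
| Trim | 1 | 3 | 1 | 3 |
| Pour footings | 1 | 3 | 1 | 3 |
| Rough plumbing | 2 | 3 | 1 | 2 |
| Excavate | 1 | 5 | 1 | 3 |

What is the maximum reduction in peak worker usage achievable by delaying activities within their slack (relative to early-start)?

8

Early-start peak: d1:14  d2:3  d3:0  d4:0 ⇒ 14.
Leveled (Trim@1, Pour footings@1, Rough plumbing@2, Excavate@4): d1:6  d2:3  d3:3  d4:5 ⇒ 6.
Reduction 14 − 6 = 8.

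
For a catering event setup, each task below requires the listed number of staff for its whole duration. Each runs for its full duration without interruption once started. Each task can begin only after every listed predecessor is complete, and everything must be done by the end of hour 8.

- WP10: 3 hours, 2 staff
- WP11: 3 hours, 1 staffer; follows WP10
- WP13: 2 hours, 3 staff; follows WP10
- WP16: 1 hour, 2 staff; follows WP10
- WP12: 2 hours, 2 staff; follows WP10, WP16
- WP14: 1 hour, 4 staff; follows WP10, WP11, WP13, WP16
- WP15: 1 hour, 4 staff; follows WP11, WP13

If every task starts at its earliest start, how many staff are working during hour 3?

At early start, hour 3 has: WP10.
Demand: 2 = 2.

2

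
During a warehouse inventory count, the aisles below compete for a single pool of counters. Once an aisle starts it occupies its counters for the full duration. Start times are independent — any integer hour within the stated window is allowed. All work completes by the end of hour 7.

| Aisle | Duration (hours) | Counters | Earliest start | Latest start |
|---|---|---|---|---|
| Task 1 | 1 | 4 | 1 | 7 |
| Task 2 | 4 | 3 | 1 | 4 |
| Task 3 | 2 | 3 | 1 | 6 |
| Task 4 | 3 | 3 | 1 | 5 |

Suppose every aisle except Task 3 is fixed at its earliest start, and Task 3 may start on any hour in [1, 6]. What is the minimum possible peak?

10

Task 3@1: h1:13  h2:9  h3:6  h4:3  h5:0  h6:0  h7:0 → peak 13
Task 3@2: h1:10  h2:9  h3:9  h4:3  h5:0  h6:0  h7:0 → peak 10
Task 3@3: h1:10  h2:6  h3:9  h4:6  h5:0  h6:0  h7:0 → peak 10
Task 3@4: h1:10  h2:6  h3:6  h4:6  h5:3  h6:0  h7:0 → peak 10
Task 3@5: h1:10  h2:6  h3:6  h4:3  h5:3  h6:3  h7:0 → peak 10
Task 3@6: h1:10  h2:6  h3:6  h4:3  h5:0  h6:3  h7:3 → peak 10
Best is Task 3@2, peak 10.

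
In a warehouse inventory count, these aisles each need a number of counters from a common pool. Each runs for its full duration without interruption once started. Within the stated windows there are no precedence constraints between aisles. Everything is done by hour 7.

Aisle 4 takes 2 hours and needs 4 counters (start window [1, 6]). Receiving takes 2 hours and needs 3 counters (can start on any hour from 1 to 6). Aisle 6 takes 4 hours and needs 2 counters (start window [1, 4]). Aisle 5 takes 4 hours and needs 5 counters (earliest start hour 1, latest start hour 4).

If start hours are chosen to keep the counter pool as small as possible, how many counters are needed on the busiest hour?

7

Early-start (Aisle 4@1, Receiving@1, Aisle 6@1, Aisle 5@1) gives peak 14: h1:14  h2:14  h3:7  h4:7  h5:0  h6:0  h7:0.
Shift Aisle 6→3, Aisle 5→3.
Schedule Aisle 4@1, Receiving@1, Aisle 6@3, Aisle 5@3: h1:7  h2:7  h3:7  h4:7  h5:7  h6:7  h7:0 — peak 7.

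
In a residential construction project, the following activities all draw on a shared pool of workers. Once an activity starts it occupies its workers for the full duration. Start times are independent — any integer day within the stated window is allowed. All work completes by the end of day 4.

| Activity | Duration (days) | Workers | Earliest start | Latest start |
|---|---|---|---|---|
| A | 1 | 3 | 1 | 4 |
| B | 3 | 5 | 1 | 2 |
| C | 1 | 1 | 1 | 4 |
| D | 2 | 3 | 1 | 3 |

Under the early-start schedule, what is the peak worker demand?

12

Early-start schedule: A@1, B@1, C@1, D@1.
Load per day: day 1: 12, day 2: 8, day 3: 5, day 4: 0.
Peak is 12.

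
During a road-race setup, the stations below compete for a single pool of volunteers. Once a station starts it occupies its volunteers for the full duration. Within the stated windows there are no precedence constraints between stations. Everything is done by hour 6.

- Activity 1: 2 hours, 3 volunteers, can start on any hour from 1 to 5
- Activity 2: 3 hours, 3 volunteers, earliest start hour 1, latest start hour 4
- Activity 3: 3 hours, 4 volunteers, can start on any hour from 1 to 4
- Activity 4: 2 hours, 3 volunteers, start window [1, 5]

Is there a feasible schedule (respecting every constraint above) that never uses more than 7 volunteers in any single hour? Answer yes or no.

yes

Schedule Activity 1@1, Activity 2@1, Activity 3@3, Activity 4@4: h1:6  h2:6  h3:7  h4:7  h5:7  h6:0 — peak 7 ≤ 7.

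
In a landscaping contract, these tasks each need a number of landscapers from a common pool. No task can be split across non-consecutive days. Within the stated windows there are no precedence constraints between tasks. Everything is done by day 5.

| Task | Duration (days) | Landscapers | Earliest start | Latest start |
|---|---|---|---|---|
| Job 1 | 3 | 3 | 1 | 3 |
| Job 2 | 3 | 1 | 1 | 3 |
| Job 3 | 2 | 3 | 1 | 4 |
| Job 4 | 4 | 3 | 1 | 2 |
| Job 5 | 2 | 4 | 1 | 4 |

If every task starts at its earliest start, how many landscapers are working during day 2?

At early start, day 2 has: Job 1, Job 2, Job 3, Job 4, Job 5.
Demand: 3 + 1 + 3 + 3 + 4 = 14.

14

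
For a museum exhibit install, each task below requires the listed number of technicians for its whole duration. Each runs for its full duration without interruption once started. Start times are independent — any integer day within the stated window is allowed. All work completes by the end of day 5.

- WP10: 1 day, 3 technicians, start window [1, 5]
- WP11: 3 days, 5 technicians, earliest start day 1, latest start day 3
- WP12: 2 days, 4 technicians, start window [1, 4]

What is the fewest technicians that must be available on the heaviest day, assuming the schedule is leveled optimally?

Early-start (WP10@1, WP11@1, WP12@1) gives peak 12: d1:12  d2:9  d3:5  d4:0  d5:0.
Shift WP11→3.
Schedule WP10@1, WP11@3, WP12@1: d1:7  d2:4  d3:5  d4:5  d5:5 — peak 7.

7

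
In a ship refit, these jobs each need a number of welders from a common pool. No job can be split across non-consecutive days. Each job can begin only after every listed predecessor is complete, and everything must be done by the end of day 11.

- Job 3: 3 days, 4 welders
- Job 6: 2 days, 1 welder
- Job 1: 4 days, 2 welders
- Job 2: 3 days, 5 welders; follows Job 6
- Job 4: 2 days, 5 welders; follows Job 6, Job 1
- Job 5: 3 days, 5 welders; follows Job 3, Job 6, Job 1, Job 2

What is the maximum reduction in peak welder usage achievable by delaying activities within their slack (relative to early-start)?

4

Early-start peak: d1:7  d2:7  d3:11  d4:7  d5:10  d6:10  d7:5  d8:5  d9:0  d10:0  d11:0 ⇒ 11.
Leveled (Job 3@1, Job 6@1, Job 1@1, Job 2@4, Job 4@7, Job 5@9): d1:7  d2:7  d3:6  d4:7  d5:5  d6:5  d7:5  d8:5  d9:5  d10:5  d11:5 ⇒ 7.
Reduction 11 − 7 = 4.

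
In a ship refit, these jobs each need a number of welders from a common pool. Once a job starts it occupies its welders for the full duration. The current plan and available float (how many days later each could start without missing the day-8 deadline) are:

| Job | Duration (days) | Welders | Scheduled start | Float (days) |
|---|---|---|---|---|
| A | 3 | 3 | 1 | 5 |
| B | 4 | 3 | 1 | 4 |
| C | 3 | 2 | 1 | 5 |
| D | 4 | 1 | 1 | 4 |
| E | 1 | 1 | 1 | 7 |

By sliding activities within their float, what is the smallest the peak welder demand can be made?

Early-start (A@1, B@1, C@1, D@1, E@1) gives peak 10: d1:10  d2:9  d3:9  d4:4  d5:0  d6:0  d7:0  d8:0.
Shift B→4, D→4, E→4.
Schedule A@1, B@4, C@1, D@4, E@4: d1:5  d2:5  d3:5  d4:5  d5:4  d6:4  d7:4  d8:0 — peak 5.

5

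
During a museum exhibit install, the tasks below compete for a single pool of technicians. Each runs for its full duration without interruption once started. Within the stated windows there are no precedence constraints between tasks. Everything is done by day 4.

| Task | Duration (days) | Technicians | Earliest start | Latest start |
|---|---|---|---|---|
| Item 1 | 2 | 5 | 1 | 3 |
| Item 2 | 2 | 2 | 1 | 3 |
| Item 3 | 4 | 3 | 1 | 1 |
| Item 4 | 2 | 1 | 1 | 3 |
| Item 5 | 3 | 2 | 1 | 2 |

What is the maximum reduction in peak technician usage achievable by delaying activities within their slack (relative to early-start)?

3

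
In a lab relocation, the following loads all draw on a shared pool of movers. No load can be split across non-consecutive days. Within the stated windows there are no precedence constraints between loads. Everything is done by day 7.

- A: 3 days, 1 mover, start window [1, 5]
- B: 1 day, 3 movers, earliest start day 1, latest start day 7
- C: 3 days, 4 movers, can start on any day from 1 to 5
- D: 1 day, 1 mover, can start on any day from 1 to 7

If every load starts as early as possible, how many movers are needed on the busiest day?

9

Early-start schedule: A@1, B@1, C@1, D@1.
Load per day: day 1: 9, day 2: 5, day 3: 5, day 4: 0, day 5: 0, day 6: 0, day 7: 0.
Peak is 9.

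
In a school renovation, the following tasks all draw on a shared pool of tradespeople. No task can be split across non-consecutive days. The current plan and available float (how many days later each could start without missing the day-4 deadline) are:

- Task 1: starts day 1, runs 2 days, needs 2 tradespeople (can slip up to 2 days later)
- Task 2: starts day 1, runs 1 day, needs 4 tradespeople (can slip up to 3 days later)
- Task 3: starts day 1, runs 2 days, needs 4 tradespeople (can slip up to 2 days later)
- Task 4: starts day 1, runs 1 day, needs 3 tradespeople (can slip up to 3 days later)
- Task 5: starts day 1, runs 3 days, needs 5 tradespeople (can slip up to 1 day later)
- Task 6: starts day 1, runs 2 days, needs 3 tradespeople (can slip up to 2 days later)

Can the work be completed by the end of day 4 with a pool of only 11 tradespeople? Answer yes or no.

yes

Schedule Task 1@1, Task 2@1, Task 3@1, Task 4@3, Task 5@2, Task 6@3: d1:10  d2:11  d3:11  d4:8 — peak 11 ≤ 11.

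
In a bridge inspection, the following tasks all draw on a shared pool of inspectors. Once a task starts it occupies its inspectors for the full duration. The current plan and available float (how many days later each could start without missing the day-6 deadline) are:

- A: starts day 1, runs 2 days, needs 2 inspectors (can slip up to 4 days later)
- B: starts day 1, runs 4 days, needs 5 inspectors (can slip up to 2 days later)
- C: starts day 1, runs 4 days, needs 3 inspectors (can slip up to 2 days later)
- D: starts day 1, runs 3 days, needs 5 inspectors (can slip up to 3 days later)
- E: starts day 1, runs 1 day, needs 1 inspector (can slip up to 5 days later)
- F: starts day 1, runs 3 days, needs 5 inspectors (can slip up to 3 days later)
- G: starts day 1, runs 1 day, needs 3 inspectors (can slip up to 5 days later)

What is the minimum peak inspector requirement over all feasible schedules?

13

Early-start (A@1, B@1, C@1, D@1, E@1, F@1, G@1) gives peak 24: d1:24  d2:20  d3:18  d4:8  d5:0  d6:0.
Shift C→3, F→4, G→5.
Schedule A@1, B@1, C@3, D@1, E@1, F@4, G@5: d1:13  d2:12  d3:13  d4:13  d5:11  d6:8 — peak 13.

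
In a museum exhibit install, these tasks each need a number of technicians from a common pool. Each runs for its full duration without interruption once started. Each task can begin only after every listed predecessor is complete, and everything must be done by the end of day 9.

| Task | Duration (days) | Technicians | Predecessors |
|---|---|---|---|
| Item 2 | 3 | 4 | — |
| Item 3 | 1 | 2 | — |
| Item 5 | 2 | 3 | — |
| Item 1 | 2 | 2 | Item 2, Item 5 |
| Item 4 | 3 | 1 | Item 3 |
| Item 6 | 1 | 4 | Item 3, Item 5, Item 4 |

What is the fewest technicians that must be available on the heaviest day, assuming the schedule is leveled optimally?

4

Early-start (Item 2@1, Item 3@1, Item 5@1, Item 1@4, Item 4@2, Item 6@5) gives peak 9: d1:9  d2:8  d3:5  d4:3  d5:6  d6:0  d7:0  d8:0  d9:0.
Shift Item 3→4, Item 5→5, Item 1→7, Item 4→5, Item 6→9.
Schedule Item 2@1, Item 3@4, Item 5@5, Item 1@7, Item 4@5, Item 6@9: d1:4  d2:4  d3:4  d4:2  d5:4  d6:4  d7:3  d8:2  d9:4 — peak 4.
Total technician-days = 31 over 9 days ⇒ peak ≥ ⌈31/9⌉ = 4, so 4 is optimal.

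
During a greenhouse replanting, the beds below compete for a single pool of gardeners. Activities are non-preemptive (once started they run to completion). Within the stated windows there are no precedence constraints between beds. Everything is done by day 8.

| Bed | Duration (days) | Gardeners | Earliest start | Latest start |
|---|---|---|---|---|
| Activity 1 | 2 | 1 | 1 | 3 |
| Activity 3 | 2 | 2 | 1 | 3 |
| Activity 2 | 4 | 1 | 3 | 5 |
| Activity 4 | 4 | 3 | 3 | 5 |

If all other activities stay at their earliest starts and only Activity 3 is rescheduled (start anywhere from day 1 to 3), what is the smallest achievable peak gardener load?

Activity 3@1: d1:3  d2:3  d3:4  d4:4  d5:4  d6:4  d7:0  d8:0 → peak 4
Activity 3@2: d1:1  d2:3  d3:6  d4:4  d5:4  d6:4  d7:0  d8:0 → peak 6
Activity 3@3: d1:1  d2:1  d3:6  d4:6  d5:4  d6:4  d7:0  d8:0 → peak 6
Best is Activity 3@1, peak 4.

4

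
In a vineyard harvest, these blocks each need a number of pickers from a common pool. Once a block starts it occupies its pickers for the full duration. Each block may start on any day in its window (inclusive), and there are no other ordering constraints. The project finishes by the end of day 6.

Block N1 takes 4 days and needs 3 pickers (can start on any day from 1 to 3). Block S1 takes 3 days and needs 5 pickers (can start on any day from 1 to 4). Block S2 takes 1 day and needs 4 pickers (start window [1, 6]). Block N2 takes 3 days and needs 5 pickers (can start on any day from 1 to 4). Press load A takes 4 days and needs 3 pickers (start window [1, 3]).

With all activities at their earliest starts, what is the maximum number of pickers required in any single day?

Early-start schedule: Block N1@1, Block S1@1, Block S2@1, Block N2@1, Press load A@1.
Load per day: day 1: 20, day 2: 16, day 3: 16, day 4: 6, day 5: 0, day 6: 0.
Peak is 20.

20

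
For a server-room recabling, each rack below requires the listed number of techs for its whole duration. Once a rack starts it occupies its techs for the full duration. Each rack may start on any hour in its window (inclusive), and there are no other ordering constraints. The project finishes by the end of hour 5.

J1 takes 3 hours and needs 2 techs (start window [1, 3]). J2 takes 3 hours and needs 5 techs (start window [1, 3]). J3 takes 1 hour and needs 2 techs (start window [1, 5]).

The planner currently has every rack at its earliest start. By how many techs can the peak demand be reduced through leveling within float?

Early-start peak: h1:9  h2:7  h3:7  h4:0  h5:0 ⇒ 9.
Leveled (J1@1, J2@1, J3@4): h1:7  h2:7  h3:7  h4:2  h5:0 ⇒ 7.
Reduction 9 − 7 = 2.

2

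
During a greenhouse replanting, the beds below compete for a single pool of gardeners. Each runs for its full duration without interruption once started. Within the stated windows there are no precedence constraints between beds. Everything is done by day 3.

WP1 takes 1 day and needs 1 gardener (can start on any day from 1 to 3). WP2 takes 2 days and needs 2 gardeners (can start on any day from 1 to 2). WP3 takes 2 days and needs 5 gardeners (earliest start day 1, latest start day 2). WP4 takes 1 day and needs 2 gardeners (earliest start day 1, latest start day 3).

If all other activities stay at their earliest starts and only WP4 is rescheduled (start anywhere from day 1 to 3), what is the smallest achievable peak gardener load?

WP4@1: d1:10  d2:7  d3:0 → peak 10
WP4@2: d1:8  d2:9  d3:0 → peak 9
WP4@3: d1:8  d2:7  d3:2 → peak 8
Best is WP4@3, peak 8.

8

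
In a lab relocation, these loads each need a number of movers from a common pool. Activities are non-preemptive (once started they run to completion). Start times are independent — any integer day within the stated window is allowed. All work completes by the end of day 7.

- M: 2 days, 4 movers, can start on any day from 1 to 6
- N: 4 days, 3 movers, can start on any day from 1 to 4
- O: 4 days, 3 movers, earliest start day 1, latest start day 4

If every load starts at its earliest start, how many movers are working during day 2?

10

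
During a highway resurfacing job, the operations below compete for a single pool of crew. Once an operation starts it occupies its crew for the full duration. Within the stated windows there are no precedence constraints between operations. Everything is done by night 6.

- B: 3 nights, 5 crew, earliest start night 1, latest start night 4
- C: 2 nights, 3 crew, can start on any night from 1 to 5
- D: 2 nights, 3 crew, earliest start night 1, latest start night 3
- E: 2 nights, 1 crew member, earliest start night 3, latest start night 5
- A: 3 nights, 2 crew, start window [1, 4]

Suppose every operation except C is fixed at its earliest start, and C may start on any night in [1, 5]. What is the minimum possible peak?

C@1: n1:13  n2:13  n3:8  n4:1  n5:0  n6:0 → peak 13
C@2: n1:10  n2:13  n3:11  n4:1  n5:0  n6:0 → peak 13
C@3: n1:10  n2:10  n3:11  n4:4  n5:0  n6:0 → peak 11
C@4: n1:10  n2:10  n3:8  n4:4  n5:3  n6:0 → peak 10
C@5: n1:10  n2:10  n3:8  n4:1  n5:3  n6:3 → peak 10
Best is C@4, peak 10.

10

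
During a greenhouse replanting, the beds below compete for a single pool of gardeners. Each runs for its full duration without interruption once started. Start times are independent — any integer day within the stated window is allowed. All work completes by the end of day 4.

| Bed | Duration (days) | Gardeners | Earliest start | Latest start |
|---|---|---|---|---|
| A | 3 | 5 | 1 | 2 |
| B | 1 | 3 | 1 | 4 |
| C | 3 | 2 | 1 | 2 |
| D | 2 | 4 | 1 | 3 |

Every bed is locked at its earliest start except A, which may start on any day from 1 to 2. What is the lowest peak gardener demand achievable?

A@1: d1:14  d2:11  d3:7  d4:0 → peak 14
A@2: d1:9  d2:11  d3:7  d4:5 → peak 11
Best is A@2, peak 11.

11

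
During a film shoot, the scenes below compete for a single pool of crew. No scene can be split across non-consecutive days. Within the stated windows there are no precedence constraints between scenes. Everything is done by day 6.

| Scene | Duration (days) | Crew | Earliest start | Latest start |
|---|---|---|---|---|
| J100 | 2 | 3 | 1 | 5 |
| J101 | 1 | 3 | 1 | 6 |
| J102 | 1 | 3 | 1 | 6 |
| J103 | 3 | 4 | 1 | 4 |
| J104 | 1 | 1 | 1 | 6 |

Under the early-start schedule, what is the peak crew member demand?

Early-start schedule: J100@1, J101@1, J102@1, J103@1, J104@1.
Load per day: day 1: 14, day 2: 7, day 3: 4, day 4: 0, day 5: 0, day 6: 0.
Peak is 14.

14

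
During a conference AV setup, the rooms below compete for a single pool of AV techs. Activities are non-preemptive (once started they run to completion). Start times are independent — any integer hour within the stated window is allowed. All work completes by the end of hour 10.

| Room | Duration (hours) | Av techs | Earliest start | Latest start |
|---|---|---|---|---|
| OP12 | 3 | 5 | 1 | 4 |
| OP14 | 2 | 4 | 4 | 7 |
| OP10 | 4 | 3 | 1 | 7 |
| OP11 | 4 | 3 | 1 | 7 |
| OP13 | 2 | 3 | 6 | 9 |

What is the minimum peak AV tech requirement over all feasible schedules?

Early-start (OP12@1, OP14@4, OP10@1, OP11@1, OP13@6) gives peak 11: h1:11  h2:11  h3:11  h4:10  h5:4  h6:3  h7:3  h8:0  h9:0  h10:0.
Shift OP10→4, OP11→6, OP13→8.
Schedule OP12@1, OP14@4, OP10@4, OP11@6, OP13@8: h1:5  h2:5  h3:5  h4:7  h5:7  h6:6  h7:6  h8:6  h9:6  h10:0 — peak 7.

7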